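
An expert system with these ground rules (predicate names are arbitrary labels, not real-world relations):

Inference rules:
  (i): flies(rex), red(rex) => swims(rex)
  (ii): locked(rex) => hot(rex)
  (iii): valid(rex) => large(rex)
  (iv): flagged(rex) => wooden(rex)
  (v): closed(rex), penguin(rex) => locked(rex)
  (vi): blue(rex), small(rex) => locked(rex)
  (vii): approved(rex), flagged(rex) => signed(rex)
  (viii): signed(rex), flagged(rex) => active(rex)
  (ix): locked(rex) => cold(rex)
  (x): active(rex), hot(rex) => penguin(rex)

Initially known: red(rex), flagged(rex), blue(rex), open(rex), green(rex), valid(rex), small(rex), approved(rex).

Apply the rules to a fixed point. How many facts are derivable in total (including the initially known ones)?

Round 1 fires (iii), (iv), (vi), (vii), giving large(rex), wooden(rex), locked(rex), signed(rex).
Round 2 fires (ii), (viii), (ix), giving hot(rex), active(rex), cold(rex).
Round 3 fires (x), giving penguin(rex).
Closure: {active(rex), approved(rex), blue(rex), cold(rex), flagged(rex), green(rex), hot(rex), large(rex), locked(rex), open(rex), penguin(rex), red(rex), signed(rex), small(rex), valid(rex), wooden(rex)} — 16 facts.

16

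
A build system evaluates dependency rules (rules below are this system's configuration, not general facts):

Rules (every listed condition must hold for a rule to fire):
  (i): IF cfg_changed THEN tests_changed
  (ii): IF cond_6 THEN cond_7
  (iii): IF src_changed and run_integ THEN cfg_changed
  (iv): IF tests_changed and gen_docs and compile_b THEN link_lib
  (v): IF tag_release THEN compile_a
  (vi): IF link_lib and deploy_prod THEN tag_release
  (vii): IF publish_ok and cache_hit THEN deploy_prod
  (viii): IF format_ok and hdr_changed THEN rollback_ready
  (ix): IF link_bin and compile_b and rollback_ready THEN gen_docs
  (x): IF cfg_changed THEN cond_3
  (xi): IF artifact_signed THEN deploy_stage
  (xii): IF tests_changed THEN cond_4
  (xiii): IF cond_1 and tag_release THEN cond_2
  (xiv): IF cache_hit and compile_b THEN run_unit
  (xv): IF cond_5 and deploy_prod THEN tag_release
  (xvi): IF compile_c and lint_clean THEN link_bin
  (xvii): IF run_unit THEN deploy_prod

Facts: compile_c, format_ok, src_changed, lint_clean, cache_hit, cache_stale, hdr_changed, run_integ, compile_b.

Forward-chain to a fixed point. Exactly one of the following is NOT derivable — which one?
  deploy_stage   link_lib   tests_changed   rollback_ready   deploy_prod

deploy_stage

[1] (iii) [IF src_changed and run_integ THEN cfg_changed]; (viii) [IF format_ok and hdr_changed THEN rollback_ready]; (xiv) [IF cache_hit and compile_b THEN run_unit]; (xvi) [IF compile_c and lint_clean THEN link_bin]. ⇒ new: cfg_changed, rollback_ready, run_unit, link_bin.
[2] (i) [IF cfg_changed THEN tests_changed]; (ix) [IF link_bin and compile_b and rollback_ready THEN gen_docs]; (x) [IF cfg_changed THEN cond_3]; (xvii) [IF run_unit THEN deploy_prod]. ⇒ new: tests_changed, gen_docs, cond_3, deploy_prod.
[3] (iv) [IF tests_changed and gen_docs and compile_b THEN link_lib]; (xii) [IF tests_changed THEN cond_4]. ⇒ new: link_lib, cond_4.
[4] (vi) [IF link_lib and deploy_prod THEN tag_release]. ⇒ new: tag_release.
[5] (v) [IF tag_release THEN compile_a]. ⇒ new: compile_a.
Derived: rollback_ready (round 1), tests_changed (round 2), deploy_prod (round 2), link_lib (round 3). deploy_stage never appears in any round.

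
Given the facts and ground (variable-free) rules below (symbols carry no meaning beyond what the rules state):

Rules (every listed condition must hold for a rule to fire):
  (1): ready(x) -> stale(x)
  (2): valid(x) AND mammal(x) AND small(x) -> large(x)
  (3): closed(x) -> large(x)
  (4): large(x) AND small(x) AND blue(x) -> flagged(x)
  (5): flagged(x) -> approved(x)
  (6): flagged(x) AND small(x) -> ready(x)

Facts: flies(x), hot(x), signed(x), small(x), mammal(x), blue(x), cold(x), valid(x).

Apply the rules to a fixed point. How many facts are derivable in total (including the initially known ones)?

Round 1 — (2), derive large(x).
Round 2 — (4), derive flagged(x).
Round 3 — (5), (6), derive approved(x), ready(x).
Round 4 — (1), derive stale(x).
Closure: {approved(x), blue(x), cold(x), flagged(x), flies(x), hot(x), large(x), mammal(x), ready(x), signed(x), small(x), stale(x), valid(x)} — 13 facts.

13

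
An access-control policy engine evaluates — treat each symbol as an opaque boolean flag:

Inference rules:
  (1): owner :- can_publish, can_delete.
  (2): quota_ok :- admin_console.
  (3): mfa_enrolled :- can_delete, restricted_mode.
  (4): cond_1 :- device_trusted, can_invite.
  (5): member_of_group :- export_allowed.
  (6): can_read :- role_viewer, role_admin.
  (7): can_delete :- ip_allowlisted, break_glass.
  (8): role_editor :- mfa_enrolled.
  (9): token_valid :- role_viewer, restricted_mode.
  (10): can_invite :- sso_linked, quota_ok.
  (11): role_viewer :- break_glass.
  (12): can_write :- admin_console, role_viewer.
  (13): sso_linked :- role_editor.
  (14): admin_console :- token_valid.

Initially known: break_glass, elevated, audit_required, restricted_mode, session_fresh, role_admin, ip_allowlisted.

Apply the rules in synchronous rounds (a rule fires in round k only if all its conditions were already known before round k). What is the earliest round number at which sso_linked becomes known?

Round 1 — (7), (11), derive can_delete, role_viewer.
Round 2 — (3), (6), (9), derive mfa_enrolled, can_read, token_valid.
Round 3 — (8), (14), derive role_editor, admin_console.
Round 4 — (2), (12), (13), derive quota_ok, can_write, sso_linked.
sso_linked first appears in round 4.

4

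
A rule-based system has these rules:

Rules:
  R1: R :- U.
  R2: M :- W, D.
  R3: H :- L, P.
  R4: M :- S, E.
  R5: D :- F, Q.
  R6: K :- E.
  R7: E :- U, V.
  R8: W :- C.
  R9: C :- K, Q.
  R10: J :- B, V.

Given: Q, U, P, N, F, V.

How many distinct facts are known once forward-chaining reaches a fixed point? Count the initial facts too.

Round 1 — R1, R5, R7, derive R, D, E.
Round 2 — R6, derive K.
Round 3 — R9, derive C.
Round 4 — R8, derive W.
Round 5 — R2, derive M.
Closure: {C, D, E, F, K, M, N, P, Q, R, U, V, W} — 13 facts.

13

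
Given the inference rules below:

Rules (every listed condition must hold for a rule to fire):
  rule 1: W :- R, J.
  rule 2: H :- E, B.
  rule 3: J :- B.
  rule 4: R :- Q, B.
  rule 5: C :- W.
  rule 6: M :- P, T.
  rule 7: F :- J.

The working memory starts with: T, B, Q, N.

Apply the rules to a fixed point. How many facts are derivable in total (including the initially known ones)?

9

Round 1: rule 3 [J :- B.]; rule 4 [R :- Q, B.]. Adds J, R.
Round 2: rule 1 [W :- R, J.]; rule 7 [F :- J.]. Adds W, F.
Round 3: rule 5 [C :- W.]. Adds C.
Closure: {B, C, F, J, N, Q, R, T, W} — 9 facts.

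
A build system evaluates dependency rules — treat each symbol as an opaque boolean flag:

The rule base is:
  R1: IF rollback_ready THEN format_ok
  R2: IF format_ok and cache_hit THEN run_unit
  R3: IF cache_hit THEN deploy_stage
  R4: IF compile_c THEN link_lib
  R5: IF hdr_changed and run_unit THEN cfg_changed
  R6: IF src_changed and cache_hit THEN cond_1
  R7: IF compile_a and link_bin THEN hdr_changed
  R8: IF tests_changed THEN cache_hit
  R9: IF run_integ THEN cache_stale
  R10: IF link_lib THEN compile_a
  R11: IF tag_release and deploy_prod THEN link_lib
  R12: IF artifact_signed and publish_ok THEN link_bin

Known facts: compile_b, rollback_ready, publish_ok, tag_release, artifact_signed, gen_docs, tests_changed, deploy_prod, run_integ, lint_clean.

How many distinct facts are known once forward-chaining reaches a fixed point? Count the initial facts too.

[1] R1 [IF rollback_ready THEN format_ok]; R8 [IF tests_changed THEN cache_hit]; R9 [IF run_integ THEN cache_stale]; R11 [IF tag_release and deploy_prod THEN link_lib]; R12 [IF artifact_signed and publish_ok THEN link_bin]. ⇒ new: format_ok, cache_hit, cache_stale, link_lib, link_bin.
[2] R2 [IF format_ok and cache_hit THEN run_unit]; R3 [IF cache_hit THEN deploy_stage]; R10 [IF link_lib THEN compile_a]. ⇒ new: run_unit, deploy_stage, compile_a.
[3] R7 [IF compile_a and link_bin THEN hdr_changed]. ⇒ new: hdr_changed.
[4] R5 [IF hdr_changed and run_unit THEN cfg_changed]. ⇒ new: cfg_changed.
Closure: {artifact_signed, cache_hit, cache_stale, cfg_changed, compile_a, compile_b, deploy_prod, deploy_stage, format_ok, gen_docs, hdr_changed, link_bin, link_lib, lint_clean, publish_ok, rollback_ready, run_integ, run_unit, tag_release, tests_changed} — 20 facts.

20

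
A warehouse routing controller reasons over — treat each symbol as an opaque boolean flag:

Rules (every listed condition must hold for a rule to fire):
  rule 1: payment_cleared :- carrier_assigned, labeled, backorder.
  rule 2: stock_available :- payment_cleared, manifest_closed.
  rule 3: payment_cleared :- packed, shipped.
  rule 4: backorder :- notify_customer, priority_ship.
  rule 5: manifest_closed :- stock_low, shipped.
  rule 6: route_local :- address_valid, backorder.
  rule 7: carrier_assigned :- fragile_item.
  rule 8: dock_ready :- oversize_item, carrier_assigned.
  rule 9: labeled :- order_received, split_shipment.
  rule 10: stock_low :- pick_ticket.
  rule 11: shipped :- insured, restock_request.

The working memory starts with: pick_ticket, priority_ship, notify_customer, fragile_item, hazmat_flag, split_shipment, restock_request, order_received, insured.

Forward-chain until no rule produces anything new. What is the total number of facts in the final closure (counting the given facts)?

17

Round 1: rule 4 [backorder :- notify_customer, priority_ship.]; rule 7 [carrier_assigned :- fragile_item.]; rule 9 [labeled :- order_received, split_shipment.]; rule 10 [stock_low :- pick_ticket.]; rule 11 [shipped :- insured, restock_request.]. New: backorder, carrier_assigned, labeled, stock_low, shipped.
Round 2: rule 1 [payment_cleared :- carrier_assigned, labeled, backorder.]; rule 5 [manifest_closed :- stock_low, shipped.]. New: payment_cleared, manifest_closed.
Round 3: rule 2 [stock_available :- payment_cleared, manifest_closed.]. New: stock_available.
Closure: {backorder, carrier_assigned, fragile_item, hazmat_flag, insured, labeled, manifest_closed, notify_customer, order_received, payment_cleared, pick_ticket, priority_ship, restock_request, shipped, split_shipment, stock_available, stock_low} — 17 facts.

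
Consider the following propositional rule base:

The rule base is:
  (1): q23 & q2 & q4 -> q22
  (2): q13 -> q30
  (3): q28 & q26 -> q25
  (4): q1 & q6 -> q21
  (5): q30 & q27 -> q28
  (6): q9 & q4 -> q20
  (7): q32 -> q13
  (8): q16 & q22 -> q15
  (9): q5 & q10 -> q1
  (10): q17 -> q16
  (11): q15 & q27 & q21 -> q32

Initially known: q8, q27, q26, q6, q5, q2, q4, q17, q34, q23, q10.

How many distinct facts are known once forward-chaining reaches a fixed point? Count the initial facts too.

21

Round 1: (1) [q23 & q2 & q4 -> q22]; (9) [q5 & q10 -> q1]; (10) [q17 -> q16]. Adds q22, q1, q16.
Round 2: (4) [q1 & q6 -> q21]; (8) [q16 & q22 -> q15]. Adds q21, q15.
Round 3: (11) [q15 & q27 & q21 -> q32]. Adds q32.
Round 4: (7) [q32 -> q13]. Adds q13.
Round 5: (2) [q13 -> q30]. Adds q30.
Round 6: (5) [q30 & q27 -> q28]. Adds q28.
Round 7: (3) [q28 & q26 -> q25]. Adds q25.
Closure: {q1, q10, q13, q15, q16, q17, q2, q21, q22, q23, q25, q26, q27, q28, q30, q32, q34, q4, q5, q6, q8} — 21 facts.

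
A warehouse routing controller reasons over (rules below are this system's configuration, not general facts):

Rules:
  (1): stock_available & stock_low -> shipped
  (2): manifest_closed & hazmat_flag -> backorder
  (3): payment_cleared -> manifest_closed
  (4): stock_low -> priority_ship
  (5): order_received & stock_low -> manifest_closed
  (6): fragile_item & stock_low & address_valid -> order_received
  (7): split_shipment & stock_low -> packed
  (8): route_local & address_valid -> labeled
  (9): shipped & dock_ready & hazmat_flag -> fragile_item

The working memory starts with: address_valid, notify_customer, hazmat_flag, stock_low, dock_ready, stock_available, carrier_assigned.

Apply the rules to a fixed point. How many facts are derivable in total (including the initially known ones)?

[1] (1) [stock_available & stock_low -> shipped]; (4) [stock_low -> priority_ship]. ⇒ new: shipped, priority_ship.
[2] (9) [shipped & dock_ready & hazmat_flag -> fragile_item]. ⇒ new: fragile_item.
[3] (6) [fragile_item & stock_low & address_valid -> order_received]. ⇒ new: order_received.
[4] (5) [order_received & stock_low -> manifest_closed]. ⇒ new: manifest_closed.
[5] (2) [manifest_closed & hazmat_flag -> backorder]. ⇒ new: backorder.
Closure: {address_valid, backorder, carrier_assigned, dock_ready, fragile_item, hazmat_flag, manifest_closed, notify_customer, order_received, priority_ship, shipped, stock_available, stock_low} — 13 facts.

13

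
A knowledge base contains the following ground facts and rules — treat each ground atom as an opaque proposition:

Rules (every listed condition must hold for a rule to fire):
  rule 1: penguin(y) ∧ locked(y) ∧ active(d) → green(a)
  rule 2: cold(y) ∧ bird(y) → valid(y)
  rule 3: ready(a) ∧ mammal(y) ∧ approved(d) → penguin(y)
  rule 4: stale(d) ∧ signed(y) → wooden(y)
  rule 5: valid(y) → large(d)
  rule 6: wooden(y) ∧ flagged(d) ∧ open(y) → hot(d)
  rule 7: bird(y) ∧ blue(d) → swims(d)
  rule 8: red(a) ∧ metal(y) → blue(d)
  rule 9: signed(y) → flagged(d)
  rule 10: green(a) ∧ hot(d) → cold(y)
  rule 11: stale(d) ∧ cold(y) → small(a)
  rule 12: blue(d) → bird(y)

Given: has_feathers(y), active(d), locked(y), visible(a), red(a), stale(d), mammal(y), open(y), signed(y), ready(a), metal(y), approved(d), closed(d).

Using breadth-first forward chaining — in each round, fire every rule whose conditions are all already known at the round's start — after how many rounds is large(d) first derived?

[1] rule 3 [ready(a) ∧ mammal(y) ∧ approved(d) → penguin(y)]; rule 4 [stale(d) ∧ signed(y) → wooden(y)]; rule 8 [red(a) ∧ metal(y) → blue(d)]; rule 9 [signed(y) → flagged(d)]. ⇒ new: penguin(y), wooden(y), blue(d), flagged(d).
[2] rule 1 [penguin(y) ∧ locked(y) ∧ active(d) → green(a)]; rule 6 [wooden(y) ∧ flagged(d) ∧ open(y) → hot(d)]; rule 12 [blue(d) → bird(y)]. ⇒ new: green(a), hot(d), bird(y).
[3] rule 7 [bird(y) ∧ blue(d) → swims(d)]; rule 10 [green(a) ∧ hot(d) → cold(y)]. ⇒ new: swims(d), cold(y).
[4] rule 2 [cold(y) ∧ bird(y) → valid(y)]; rule 11 [stale(d) ∧ cold(y) → small(a)]. ⇒ new: valid(y), small(a).
[5] rule 5 [valid(y) → large(d)]. ⇒ new: large(d).
large(d) first appears in round 5.

5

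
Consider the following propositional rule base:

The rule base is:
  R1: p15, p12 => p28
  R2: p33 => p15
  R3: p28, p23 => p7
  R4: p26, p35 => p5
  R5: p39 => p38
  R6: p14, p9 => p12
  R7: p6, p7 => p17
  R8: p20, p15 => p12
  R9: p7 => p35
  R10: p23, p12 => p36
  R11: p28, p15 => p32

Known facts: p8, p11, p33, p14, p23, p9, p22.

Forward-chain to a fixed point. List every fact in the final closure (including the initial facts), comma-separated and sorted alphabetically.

Round 1 — R2, R6, derive p15, p12.
Round 2 — R1, R10, derive p28, p36.
Round 3 — R3, R11, derive p7, p32.
Round 4 — R9, derive p35.

p11, p12, p14, p15, p22, p23, p28, p32, p33, p35, p36, p7, p8, p9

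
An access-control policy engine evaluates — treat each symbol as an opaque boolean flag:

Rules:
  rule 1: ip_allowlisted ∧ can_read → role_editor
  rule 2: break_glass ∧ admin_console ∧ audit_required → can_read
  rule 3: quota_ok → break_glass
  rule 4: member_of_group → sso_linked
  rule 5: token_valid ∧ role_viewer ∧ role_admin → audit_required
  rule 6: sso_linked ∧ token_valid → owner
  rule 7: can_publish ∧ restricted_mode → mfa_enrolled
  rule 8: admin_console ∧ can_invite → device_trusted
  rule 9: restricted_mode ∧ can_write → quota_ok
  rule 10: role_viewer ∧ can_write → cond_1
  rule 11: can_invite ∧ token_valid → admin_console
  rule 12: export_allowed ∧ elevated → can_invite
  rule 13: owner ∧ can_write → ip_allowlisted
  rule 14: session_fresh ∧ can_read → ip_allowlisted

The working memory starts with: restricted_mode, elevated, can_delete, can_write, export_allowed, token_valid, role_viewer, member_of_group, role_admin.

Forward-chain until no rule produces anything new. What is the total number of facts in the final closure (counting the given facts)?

21

Round 1 fires rule 4, rule 5, rule 9, rule 10, rule 12, giving sso_linked, audit_required, quota_ok, cond_1, can_invite.
Round 2 fires rule 3, rule 6, rule 11, giving break_glass, owner, admin_console.
Round 3 fires rule 2, rule 8, rule 13, giving can_read, device_trusted, ip_allowlisted.
Round 4 fires rule 1, giving role_editor.
Closure: {admin_console, audit_required, break_glass, can_delete, can_invite, can_read, can_write, cond_1, device_trusted, elevated, export_allowed, ip_allowlisted, member_of_group, owner, quota_ok, restricted_mode, role_admin, role_editor, role_viewer, sso_linked, token_valid} — 21 facts.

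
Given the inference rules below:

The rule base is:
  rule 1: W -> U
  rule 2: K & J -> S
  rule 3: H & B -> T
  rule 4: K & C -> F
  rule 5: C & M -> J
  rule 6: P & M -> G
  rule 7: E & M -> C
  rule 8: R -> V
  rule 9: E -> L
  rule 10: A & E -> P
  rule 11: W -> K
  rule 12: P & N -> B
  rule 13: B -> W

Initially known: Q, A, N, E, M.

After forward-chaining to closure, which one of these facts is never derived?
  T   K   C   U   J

Round 1: rule 7 [E & M -> C]; rule 9 [E -> L]; rule 10 [A & E -> P]. New: C, L, P.
Round 2: rule 5 [C & M -> J]; rule 6 [P & M -> G]; rule 12 [P & N -> B]. New: J, G, B.
Round 3: rule 13 [B -> W]. New: W.
Round 4: rule 1 [W -> U]; rule 11 [W -> K]. New: U, K.
Round 5: rule 2 [K & J -> S]; rule 4 [K & C -> F]. New: S, F.
Derived: K (round 4), J (round 2), U (round 4), C (round 1). T never appears in any round.

T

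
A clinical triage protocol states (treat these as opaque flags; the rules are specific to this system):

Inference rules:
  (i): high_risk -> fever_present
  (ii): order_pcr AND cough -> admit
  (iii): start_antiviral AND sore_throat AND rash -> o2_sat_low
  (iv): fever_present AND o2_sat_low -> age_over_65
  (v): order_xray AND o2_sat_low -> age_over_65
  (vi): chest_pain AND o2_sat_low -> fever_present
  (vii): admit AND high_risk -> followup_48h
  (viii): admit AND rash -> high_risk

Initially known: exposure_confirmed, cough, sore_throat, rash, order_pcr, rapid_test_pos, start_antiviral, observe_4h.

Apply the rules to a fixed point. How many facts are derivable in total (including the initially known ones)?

Round 1 fires (ii), (iii), giving admit, o2_sat_low.
Round 2 fires (viii), giving high_risk.
Round 3 fires (i), (vii), giving fever_present, followup_48h.
Round 4 fires (iv), giving age_over_65.
Closure: {admit, age_over_65, cough, exposure_confirmed, fever_present, followup_48h, high_risk, o2_sat_low, observe_4h, order_pcr, rapid_test_pos, rash, sore_throat, start_antiviral} — 14 facts.

14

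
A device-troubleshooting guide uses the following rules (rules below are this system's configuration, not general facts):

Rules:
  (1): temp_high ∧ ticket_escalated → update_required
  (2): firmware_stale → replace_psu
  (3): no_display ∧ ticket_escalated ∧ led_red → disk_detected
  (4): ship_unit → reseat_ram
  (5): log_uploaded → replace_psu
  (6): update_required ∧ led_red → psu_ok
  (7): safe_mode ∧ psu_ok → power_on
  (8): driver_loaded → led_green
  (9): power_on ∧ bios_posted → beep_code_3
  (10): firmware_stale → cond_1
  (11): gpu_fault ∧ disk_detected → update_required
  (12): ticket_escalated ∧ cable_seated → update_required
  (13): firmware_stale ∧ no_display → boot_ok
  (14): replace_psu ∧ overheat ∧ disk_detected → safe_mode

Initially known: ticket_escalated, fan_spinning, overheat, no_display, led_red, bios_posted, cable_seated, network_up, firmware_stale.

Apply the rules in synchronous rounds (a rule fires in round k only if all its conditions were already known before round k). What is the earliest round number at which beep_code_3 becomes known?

Round 1 fires (2), (3), (10), (12), (13), giving replace_psu, disk_detected, cond_1, update_required, boot_ok.
Round 2 fires (6), (14), giving psu_ok, safe_mode.
Round 3 fires (7), giving power_on.
Round 4 fires (9), giving beep_code_3.
beep_code_3 first appears in round 4.

4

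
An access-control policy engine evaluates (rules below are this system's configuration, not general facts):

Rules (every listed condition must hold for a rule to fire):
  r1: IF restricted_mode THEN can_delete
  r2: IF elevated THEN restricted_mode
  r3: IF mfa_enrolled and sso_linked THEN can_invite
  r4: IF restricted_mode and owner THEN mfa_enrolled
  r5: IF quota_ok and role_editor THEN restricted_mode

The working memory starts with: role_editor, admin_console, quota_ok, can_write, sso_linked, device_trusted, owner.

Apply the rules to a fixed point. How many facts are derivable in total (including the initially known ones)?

11

Round 1: r5 [IF quota_ok and role_editor THEN restricted_mode]. New: restricted_mode.
Round 2: r1 [IF restricted_mode THEN can_delete]; r4 [IF restricted_mode and owner THEN mfa_enrolled]. New: can_delete, mfa_enrolled.
Round 3: r3 [IF mfa_enrolled and sso_linked THEN can_invite]. New: can_invite.
Closure: {admin_console, can_delete, can_invite, can_write, device_trusted, mfa_enrolled, owner, quota_ok, restricted_mode, role_editor, sso_linked} — 11 facts.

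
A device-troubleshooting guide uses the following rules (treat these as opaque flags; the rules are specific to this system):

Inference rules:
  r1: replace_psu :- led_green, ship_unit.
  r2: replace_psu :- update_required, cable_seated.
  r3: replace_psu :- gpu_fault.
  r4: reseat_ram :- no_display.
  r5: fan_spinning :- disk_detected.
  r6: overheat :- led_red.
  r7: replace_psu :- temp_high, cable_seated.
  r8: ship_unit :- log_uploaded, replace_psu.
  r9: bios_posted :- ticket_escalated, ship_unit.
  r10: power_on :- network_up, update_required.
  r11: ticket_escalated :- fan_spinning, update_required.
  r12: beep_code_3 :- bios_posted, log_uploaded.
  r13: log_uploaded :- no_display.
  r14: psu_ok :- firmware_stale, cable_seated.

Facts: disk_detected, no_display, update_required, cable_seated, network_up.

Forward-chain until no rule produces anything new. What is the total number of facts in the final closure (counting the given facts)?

Round 1 fires r2, r4, r5, r10, r13, giving replace_psu, reseat_ram, fan_spinning, power_on, log_uploaded.
Round 2 fires r8, r11, giving ship_unit, ticket_escalated.
Round 3 fires r9, giving bios_posted.
Round 4 fires r12, giving beep_code_3.
Closure: {beep_code_3, bios_posted, cable_seated, disk_detected, fan_spinning, log_uploaded, network_up, no_display, power_on, replace_psu, reseat_ram, ship_unit, ticket_escalated, update_required} — 14 facts.

14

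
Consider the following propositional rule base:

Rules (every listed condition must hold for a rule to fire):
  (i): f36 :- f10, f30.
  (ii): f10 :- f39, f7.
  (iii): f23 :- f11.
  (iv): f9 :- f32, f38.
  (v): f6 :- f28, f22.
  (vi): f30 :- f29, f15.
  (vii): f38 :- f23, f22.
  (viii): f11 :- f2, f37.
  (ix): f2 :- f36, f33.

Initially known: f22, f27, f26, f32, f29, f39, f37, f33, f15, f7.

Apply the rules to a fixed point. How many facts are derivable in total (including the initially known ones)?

18

Round 1: (ii) [f10 :- f39, f7.]; (vi) [f30 :- f29, f15.]. New: f10, f30.
Round 2: (i) [f36 :- f10, f30.]. New: f36.
Round 3: (ix) [f2 :- f36, f33.]. New: f2.
Round 4: (viii) [f11 :- f2, f37.]. New: f11.
Round 5: (iii) [f23 :- f11.]. New: f23.
Round 6: (vii) [f38 :- f23, f22.]. New: f38.
Round 7: (iv) [f9 :- f32, f38.]. New: f9.
Closure: {f10, f11, f15, f2, f22, f23, f26, f27, f29, f30, f32, f33, f36, f37, f38, f39, f7, f9} — 18 facts.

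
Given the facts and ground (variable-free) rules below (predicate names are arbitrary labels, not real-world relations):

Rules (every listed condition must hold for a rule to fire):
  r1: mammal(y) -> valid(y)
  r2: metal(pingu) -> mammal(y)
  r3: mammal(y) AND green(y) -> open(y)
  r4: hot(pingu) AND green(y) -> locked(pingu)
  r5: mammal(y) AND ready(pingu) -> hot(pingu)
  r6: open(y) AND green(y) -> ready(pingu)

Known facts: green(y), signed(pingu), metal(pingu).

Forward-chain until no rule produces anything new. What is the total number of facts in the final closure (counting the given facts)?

9

Round 1: r2 [metal(pingu) -> mammal(y)]. New: mammal(y).
Round 2: r1 [mammal(y) -> valid(y)]; r3 [mammal(y) AND green(y) -> open(y)]. New: valid(y), open(y).
Round 3: r6 [open(y) AND green(y) -> ready(pingu)]. New: ready(pingu).
Round 4: r5 [mammal(y) AND ready(pingu) -> hot(pingu)]. New: hot(pingu).
Round 5: r4 [hot(pingu) AND green(y) -> locked(pingu)]. New: locked(pingu).
Closure: {green(y), hot(pingu), locked(pingu), mammal(y), metal(pingu), open(y), ready(pingu), signed(pingu), valid(y)} — 9 facts.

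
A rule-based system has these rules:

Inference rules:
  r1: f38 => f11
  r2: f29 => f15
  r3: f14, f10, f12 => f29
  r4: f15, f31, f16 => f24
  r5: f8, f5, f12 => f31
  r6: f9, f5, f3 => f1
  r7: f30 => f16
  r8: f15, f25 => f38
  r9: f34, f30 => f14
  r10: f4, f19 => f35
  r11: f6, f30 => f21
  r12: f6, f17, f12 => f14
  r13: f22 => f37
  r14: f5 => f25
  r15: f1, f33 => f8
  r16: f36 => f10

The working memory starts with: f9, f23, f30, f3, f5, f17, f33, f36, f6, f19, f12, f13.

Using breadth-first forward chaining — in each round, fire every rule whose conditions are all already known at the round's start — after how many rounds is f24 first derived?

Round 1 — r6, r7, r11, r12, r14, r16, derive f1, f16, f21, f14, f25, f10.
Round 2 — r3, r15, derive f29, f8.
Round 3 — r2, r5, derive f15, f31.
Round 4 — r4, r8, derive f24, f38.
f24 first appears in round 4.

4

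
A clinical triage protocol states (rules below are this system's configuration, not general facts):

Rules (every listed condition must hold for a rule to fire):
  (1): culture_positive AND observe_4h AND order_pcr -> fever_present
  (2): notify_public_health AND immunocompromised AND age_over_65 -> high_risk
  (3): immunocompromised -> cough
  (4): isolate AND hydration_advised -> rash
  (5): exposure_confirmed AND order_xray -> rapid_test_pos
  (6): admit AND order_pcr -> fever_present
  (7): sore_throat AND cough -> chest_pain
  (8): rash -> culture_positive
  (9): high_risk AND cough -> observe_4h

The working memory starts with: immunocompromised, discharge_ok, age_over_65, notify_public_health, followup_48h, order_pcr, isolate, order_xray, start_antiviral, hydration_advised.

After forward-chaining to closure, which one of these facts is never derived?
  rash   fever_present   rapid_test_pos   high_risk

rapid_test_pos

[1] (2) [notify_public_health AND immunocompromised AND age_over_65 -> high_risk]; (3) [immunocompromised -> cough]; (4) [isolate AND hydration_advised -> rash]. ⇒ new: high_risk, cough, rash.
[2] (8) [rash -> culture_positive]; (9) [high_risk AND cough -> observe_4h]. ⇒ new: culture_positive, observe_4h.
[3] (1) [culture_positive AND observe_4h AND order_pcr -> fever_present]. ⇒ new: fever_present.
Derived: rash (round 1), fever_present (round 3), high_risk (round 1). rapid_test_pos never appears in any round.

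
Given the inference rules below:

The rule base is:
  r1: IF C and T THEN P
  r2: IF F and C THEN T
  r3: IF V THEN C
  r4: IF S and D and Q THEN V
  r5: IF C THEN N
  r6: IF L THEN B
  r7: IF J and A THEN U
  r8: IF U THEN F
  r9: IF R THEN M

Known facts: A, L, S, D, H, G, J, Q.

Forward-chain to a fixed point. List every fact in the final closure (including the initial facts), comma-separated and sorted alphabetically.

Round 1: r4 [IF S and D and Q THEN V]; r6 [IF L THEN B]; r7 [IF J and A THEN U]. New: V, B, U.
Round 2: r3 [IF V THEN C]; r8 [IF U THEN F]. New: C, F.
Round 3: r2 [IF F and C THEN T]; r5 [IF C THEN N]. New: T, N.
Round 4: r1 [IF C and T THEN P]. New: P.

A, B, C, D, F, G, H, J, L, N, P, Q, S, T, U, V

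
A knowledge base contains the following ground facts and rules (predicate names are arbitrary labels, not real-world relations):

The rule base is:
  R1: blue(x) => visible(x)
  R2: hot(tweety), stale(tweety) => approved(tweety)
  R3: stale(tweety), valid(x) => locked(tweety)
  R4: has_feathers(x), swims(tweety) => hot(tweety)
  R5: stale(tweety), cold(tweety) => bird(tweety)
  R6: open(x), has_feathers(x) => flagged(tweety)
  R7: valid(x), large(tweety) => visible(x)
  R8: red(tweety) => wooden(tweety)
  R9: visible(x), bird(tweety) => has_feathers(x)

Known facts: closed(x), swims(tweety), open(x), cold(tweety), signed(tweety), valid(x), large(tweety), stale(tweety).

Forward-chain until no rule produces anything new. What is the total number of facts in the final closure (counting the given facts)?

[1] R3 [stale(tweety), valid(x) => locked(tweety)]; R5 [stale(tweety), cold(tweety) => bird(tweety)]; R7 [valid(x), large(tweety) => visible(x)]. ⇒ new: locked(tweety), bird(tweety), visible(x).
[2] R9 [visible(x), bird(tweety) => has_feathers(x)]. ⇒ new: has_feathers(x).
[3] R4 [has_feathers(x), swims(tweety) => hot(tweety)]; R6 [open(x), has_feathers(x) => flagged(tweety)]. ⇒ new: hot(tweety), flagged(tweety).
[4] R2 [hot(tweety), stale(tweety) => approved(tweety)]. ⇒ new: approved(tweety).
Closure: {approved(tweety), bird(tweety), closed(x), cold(tweety), flagged(tweety), has_feathers(x), hot(tweety), large(tweety), locked(tweety), open(x), signed(tweety), stale(tweety), swims(tweety), valid(x), visible(x)} — 15 facts.

15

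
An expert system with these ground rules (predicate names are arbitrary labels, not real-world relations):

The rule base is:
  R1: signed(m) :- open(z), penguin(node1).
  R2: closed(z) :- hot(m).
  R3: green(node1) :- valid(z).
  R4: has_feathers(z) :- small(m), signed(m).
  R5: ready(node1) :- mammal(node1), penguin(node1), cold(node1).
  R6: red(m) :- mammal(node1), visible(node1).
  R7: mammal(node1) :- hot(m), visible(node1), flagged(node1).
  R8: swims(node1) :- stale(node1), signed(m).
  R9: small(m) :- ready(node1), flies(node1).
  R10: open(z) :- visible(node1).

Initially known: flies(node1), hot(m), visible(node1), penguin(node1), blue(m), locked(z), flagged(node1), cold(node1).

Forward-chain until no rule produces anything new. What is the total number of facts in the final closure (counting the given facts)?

16

Round 1 — R2, R7, R10, derive closed(z), mammal(node1), open(z).
Round 2 — R1, R5, R6, derive signed(m), ready(node1), red(m).
Round 3 — R9, derive small(m).
Round 4 — R4, derive has_feathers(z).
Closure: {blue(m), closed(z), cold(node1), flagged(node1), flies(node1), has_feathers(z), hot(m), locked(z), mammal(node1), open(z), penguin(node1), ready(node1), red(m), signed(m), small(m), visible(node1)} — 16 facts.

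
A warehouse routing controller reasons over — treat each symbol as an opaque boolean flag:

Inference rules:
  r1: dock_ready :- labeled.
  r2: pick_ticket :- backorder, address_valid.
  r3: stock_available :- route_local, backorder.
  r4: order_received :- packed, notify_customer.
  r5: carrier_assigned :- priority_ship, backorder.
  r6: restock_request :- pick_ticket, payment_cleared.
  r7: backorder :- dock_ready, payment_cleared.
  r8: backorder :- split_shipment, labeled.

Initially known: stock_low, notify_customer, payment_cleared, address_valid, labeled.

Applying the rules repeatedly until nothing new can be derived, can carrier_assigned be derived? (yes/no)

Round 1: r1 [dock_ready :- labeled.]. New: dock_ready.
Round 2: r7 [backorder :- dock_ready, payment_cleared.]. New: backorder.
Round 3: r2 [pick_ticket :- backorder, address_valid.]. New: pick_ticket.
Round 4: r6 [restock_request :- pick_ticket, payment_cleared.]. New: restock_request.
Fixed point reached. carrier_assigned is concluded only by r5; r5 needs priority_ship (never derived).

no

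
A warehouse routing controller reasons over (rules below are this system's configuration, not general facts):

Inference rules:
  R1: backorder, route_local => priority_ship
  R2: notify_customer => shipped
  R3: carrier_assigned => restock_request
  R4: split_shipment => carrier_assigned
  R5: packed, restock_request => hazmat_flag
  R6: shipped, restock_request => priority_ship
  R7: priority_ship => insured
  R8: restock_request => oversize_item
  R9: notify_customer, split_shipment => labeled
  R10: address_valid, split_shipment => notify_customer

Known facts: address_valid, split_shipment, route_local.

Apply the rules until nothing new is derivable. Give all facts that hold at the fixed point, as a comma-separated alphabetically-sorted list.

Round 1: R4 [split_shipment => carrier_assigned]; R10 [address_valid, split_shipment => notify_customer]. Adds carrier_assigned, notify_customer.
Round 2: R2 [notify_customer => shipped]; R3 [carrier_assigned => restock_request]; R9 [notify_customer, split_shipment => labeled]. Adds shipped, restock_request, labeled.
Round 3: R6 [shipped, restock_request => priority_ship]; R8 [restock_request => oversize_item]. Adds priority_ship, oversize_item.
Round 4: R7 [priority_ship => insured]. Adds insured.

address_valid, carrier_assigned, insured, labeled, notify_customer, oversize_item, priority_ship, restock_request, route_local, shipped, split_shipment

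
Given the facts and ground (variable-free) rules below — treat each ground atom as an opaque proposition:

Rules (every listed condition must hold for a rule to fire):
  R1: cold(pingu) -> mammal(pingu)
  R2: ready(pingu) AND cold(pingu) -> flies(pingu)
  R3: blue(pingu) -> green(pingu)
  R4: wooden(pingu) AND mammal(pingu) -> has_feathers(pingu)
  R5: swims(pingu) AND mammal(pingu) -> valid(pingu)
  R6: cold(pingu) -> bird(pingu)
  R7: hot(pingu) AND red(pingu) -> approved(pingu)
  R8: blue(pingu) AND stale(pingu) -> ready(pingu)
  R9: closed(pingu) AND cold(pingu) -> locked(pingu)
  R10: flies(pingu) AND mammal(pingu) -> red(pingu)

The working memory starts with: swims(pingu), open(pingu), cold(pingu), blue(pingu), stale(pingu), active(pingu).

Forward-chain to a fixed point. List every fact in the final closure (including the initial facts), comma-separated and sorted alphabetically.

active(pingu), bird(pingu), blue(pingu), cold(pingu), flies(pingu), green(pingu), mammal(pingu), open(pingu), ready(pingu), red(pingu), stale(pingu), swims(pingu), valid(pingu)

Round 1: R1 [cold(pingu) -> mammal(pingu)]; R3 [blue(pingu) -> green(pingu)]; R6 [cold(pingu) -> bird(pingu)]; R8 [blue(pingu) AND stale(pingu) -> ready(pingu)]. New: mammal(pingu), green(pingu), bird(pingu), ready(pingu).
Round 2: R2 [ready(pingu) AND cold(pingu) -> flies(pingu)]; R5 [swims(pingu) AND mammal(pingu) -> valid(pingu)]. New: flies(pingu), valid(pingu).
Round 3: R10 [flies(pingu) AND mammal(pingu) -> red(pingu)]. New: red(pingu).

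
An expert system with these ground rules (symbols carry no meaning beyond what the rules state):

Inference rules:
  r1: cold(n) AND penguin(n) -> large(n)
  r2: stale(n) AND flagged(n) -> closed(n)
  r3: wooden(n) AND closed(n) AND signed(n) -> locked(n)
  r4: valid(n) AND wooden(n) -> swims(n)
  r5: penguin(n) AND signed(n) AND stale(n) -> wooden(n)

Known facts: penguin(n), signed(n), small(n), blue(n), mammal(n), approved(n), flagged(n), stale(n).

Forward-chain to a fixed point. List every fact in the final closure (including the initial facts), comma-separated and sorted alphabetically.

approved(n), blue(n), closed(n), flagged(n), locked(n), mammal(n), penguin(n), signed(n), small(n), stale(n), wooden(n)

Round 1 fires r2, r5, giving closed(n), wooden(n).
Round 2 fires r3, giving locked(n).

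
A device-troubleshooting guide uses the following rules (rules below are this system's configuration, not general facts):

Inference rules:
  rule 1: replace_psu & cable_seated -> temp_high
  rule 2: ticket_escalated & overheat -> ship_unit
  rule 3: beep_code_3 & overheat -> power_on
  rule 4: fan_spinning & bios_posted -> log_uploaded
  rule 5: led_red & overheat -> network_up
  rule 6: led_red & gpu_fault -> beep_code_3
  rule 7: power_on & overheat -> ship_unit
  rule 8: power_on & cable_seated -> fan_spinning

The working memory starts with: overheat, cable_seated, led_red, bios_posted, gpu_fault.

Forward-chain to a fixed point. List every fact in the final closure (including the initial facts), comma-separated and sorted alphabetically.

beep_code_3, bios_posted, cable_seated, fan_spinning, gpu_fault, led_red, log_uploaded, network_up, overheat, power_on, ship_unit

Round 1: rule 5 [led_red & overheat -> network_up]; rule 6 [led_red & gpu_fault -> beep_code_3]. Adds network_up, beep_code_3.
Round 2: rule 3 [beep_code_3 & overheat -> power_on]. Adds power_on.
Round 3: rule 7 [power_on & overheat -> ship_unit]; rule 8 [power_on & cable_seated -> fan_spinning]. Adds ship_unit, fan_spinning.
Round 4: rule 4 [fan_spinning & bios_posted -> log_uploaded]. Adds log_uploaded.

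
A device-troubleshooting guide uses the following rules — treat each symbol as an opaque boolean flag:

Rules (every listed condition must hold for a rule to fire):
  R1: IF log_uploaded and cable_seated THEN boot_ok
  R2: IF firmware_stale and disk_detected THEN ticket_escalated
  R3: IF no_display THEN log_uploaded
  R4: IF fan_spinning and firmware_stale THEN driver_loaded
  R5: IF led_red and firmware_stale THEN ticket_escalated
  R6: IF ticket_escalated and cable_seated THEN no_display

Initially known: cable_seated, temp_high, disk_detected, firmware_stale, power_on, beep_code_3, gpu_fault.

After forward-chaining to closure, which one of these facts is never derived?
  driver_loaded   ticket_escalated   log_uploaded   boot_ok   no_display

driver_loaded

Round 1 fires R2, giving ticket_escalated.
Round 2 fires R6, giving no_display.
Round 3 fires R3, giving log_uploaded.
Round 4 fires R1, giving boot_ok.
Derived: boot_ok (round 4), ticket_escalated (round 1), no_display (round 2), log_uploaded (round 3). driver_loaded never appears in any round.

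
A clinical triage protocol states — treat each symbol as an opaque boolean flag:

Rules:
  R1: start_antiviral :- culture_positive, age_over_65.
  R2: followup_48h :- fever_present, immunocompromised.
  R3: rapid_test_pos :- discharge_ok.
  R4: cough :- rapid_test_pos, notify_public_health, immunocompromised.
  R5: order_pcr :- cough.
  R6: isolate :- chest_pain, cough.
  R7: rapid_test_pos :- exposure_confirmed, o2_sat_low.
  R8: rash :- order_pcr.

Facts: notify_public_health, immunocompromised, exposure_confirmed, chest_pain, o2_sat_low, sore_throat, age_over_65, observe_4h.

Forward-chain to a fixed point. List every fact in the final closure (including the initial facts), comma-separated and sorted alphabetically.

Round 1: R7 [rapid_test_pos :- exposure_confirmed, o2_sat_low.]. Adds rapid_test_pos.
Round 2: R4 [cough :- rapid_test_pos, notify_public_health, immunocompromised.]. Adds cough.
Round 3: R5 [order_pcr :- cough.]; R6 [isolate :- chest_pain, cough.]. Adds order_pcr, isolate.
Round 4: R8 [rash :- order_pcr.]. Adds rash.

age_over_65, chest_pain, cough, exposure_confirmed, immunocompromised, isolate, notify_public_health, o2_sat_low, observe_4h, order_pcr, rapid_test_pos, rash, sore_throat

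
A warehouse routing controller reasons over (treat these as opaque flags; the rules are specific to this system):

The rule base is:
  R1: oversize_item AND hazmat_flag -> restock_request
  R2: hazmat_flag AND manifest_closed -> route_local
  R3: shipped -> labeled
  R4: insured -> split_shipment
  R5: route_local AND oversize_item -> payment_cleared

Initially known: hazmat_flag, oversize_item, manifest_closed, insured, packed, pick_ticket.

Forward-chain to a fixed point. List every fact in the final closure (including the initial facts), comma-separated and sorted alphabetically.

[1] R1 [oversize_item AND hazmat_flag -> restock_request]; R2 [hazmat_flag AND manifest_closed -> route_local]; R4 [insured -> split_shipment]. ⇒ new: restock_request, route_local, split_shipment.
[2] R5 [route_local AND oversize_item -> payment_cleared]. ⇒ new: payment_cleared.

hazmat_flag, insured, manifest_closed, oversize_item, packed, payment_cleared, pick_ticket, restock_request, route_local, split_shipment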